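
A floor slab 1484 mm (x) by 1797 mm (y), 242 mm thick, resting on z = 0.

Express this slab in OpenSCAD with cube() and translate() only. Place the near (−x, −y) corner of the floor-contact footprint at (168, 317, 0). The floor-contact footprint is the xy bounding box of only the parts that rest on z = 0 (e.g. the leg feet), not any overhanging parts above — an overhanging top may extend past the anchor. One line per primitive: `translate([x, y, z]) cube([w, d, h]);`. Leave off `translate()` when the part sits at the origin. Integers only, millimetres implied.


translate([168, 317, 0]) cube([1484, 1797, 242]);


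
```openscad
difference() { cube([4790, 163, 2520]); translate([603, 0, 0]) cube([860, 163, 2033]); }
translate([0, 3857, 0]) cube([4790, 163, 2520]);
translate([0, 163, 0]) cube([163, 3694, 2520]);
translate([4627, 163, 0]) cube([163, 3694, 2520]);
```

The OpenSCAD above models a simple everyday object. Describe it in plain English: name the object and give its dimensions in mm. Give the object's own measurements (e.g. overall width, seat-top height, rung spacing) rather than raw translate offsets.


A single room: four walls, each 2520 mm tall and 163 mm thick, enclosing an outside footprint 4790×4020 mm (x × y), no floor or roof. The front and back walls (−y and +y sides) run the full x-width; the side walls fit between their inner faces. A door opening 860 mm wide and 2033 mm tall is cut through the front wall from the floor up, its −x edge 603 mm from the wall's −x end.


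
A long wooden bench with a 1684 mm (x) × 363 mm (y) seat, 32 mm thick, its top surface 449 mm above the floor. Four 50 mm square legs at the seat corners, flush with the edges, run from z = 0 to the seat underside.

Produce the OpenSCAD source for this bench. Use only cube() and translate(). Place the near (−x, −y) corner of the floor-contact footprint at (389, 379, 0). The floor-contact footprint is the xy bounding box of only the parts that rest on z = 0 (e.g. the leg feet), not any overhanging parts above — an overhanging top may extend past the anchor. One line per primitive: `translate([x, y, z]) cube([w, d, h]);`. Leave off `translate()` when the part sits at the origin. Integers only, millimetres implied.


translate([389, 379, 417]) cube([1684, 363, 32]);
translate([389, 379, 0]) cube([50, 50, 417]);
translate([389, 692, 0]) cube([50, 50, 417]);
translate([2023, 379, 0]) cube([50, 50, 417]);
translate([2023, 692, 0]) cube([50, 50, 417]);


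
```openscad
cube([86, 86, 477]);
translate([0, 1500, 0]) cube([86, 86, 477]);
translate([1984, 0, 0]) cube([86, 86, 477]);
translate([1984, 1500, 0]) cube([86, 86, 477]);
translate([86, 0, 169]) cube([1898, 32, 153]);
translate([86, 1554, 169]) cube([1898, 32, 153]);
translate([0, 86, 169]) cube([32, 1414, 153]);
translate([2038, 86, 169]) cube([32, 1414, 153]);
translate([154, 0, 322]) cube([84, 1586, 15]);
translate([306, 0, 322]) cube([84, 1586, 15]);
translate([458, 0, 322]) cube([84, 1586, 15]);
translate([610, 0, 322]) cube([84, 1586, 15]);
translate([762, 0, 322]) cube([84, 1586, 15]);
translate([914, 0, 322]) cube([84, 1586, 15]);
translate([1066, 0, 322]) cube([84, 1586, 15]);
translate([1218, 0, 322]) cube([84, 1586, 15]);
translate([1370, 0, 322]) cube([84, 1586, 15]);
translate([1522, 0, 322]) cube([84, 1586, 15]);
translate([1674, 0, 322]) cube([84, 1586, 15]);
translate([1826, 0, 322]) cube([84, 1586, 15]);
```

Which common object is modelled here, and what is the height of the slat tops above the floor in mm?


A bed frame. The slat-top height is 337 mm.

Four posts, four rails, and a row of slats — a bed frame. Slats sit on the rails at z = 169 + 153 = 322; with slat thickness 15, the top is 337 mm.


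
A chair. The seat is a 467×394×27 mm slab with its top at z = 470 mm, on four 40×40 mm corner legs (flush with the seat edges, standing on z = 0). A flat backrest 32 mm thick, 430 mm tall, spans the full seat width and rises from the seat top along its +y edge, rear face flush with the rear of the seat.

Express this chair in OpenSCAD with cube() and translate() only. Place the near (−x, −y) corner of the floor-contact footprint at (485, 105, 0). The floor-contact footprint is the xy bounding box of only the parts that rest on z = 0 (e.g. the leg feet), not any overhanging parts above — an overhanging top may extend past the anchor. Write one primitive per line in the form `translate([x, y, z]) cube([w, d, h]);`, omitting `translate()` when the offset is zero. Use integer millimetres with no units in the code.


translate([485, 105, 443]) cube([467, 394, 27]);
translate([485, 105, 0]) cube([40, 40, 443]);
translate([912, 105, 0]) cube([40, 40, 443]);
translate([485, 459, 0]) cube([40, 40, 443]);
translate([912, 459, 0]) cube([40, 40, 443]);
translate([485, 467, 470]) cube([467, 32, 430]);


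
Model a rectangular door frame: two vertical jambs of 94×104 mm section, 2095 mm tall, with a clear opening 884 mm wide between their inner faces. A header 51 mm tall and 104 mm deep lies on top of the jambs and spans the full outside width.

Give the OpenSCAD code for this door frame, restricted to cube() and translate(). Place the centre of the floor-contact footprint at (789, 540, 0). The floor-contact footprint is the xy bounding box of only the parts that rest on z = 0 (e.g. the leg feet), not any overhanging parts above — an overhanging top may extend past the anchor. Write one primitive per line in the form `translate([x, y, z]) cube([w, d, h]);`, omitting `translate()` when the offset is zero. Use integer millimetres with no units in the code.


translate([253, 488, 0]) cube([94, 104, 2095]);
translate([1231, 488, 0]) cube([94, 104, 2095]);
translate([253, 488, 2095]) cube([1072, 104, 51]);


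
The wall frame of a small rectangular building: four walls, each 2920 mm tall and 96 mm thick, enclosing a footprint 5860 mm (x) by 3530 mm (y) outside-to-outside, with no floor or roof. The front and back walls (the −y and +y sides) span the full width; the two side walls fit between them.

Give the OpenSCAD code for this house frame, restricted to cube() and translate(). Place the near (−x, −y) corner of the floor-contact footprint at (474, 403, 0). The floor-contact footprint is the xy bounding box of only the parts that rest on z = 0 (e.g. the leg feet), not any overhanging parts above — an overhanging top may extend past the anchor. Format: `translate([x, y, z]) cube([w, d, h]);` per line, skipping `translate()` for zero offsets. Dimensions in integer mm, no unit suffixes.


translate([474, 403, 0]) cube([5860, 96, 2920]);
translate([474, 3837, 0]) cube([5860, 96, 2920]);
translate([474, 499, 0]) cube([96, 3338, 2920]);
translate([6238, 499, 0]) cube([96, 3338, 2920]);


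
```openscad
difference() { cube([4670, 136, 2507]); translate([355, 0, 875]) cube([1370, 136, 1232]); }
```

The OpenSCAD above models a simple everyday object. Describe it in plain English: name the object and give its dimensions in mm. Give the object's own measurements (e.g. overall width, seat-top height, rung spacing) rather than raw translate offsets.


A wall 4670 mm long (x), 136 mm thick (y), 2507 mm tall, with a rectangular window opening cut through it. The opening is 1370 mm wide and 1232 mm tall; its sill is at z = 875 mm and its near (−x) edge is 355 mm from the wall's −x end. The opening passes through the full wall thickness.


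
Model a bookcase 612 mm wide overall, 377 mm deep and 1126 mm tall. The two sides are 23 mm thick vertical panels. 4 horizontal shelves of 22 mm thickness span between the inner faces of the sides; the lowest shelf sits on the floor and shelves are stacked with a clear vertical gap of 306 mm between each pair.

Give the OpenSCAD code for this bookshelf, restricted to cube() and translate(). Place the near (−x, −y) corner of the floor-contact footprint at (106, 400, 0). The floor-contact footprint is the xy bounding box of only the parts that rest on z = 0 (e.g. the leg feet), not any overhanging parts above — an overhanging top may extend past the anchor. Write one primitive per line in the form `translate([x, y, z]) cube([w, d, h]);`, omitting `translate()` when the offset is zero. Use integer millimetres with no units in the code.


translate([106, 400, 0]) cube([23, 377, 1126]);
translate([695, 400, 0]) cube([23, 377, 1126]);
translate([129, 400, 0]) cube([566, 377, 22]);
translate([129, 400, 328]) cube([566, 377, 22]);
translate([129, 400, 656]) cube([566, 377, 22]);
translate([129, 400, 984]) cube([566, 377, 22]);


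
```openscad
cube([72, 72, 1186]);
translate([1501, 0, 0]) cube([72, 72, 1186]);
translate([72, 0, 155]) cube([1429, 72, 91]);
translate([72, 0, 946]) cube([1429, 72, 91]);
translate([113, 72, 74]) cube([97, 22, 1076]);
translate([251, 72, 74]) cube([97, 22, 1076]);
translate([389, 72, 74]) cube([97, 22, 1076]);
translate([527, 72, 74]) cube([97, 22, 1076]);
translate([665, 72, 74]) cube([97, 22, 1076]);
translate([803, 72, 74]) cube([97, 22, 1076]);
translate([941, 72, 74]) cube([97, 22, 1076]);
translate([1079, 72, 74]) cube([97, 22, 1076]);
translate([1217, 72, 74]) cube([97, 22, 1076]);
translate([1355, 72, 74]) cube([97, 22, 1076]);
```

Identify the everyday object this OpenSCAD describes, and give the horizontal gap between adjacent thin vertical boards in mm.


A fence section. The picket gap is 41 mm.

Two posts, two rails, 10 pickets — a fence section. Span 1429 mm holds 10 pickets of 97 mm with 11 equal gaps: ⌊(1429 − 10·97) / 11⌋ = 41 mm.


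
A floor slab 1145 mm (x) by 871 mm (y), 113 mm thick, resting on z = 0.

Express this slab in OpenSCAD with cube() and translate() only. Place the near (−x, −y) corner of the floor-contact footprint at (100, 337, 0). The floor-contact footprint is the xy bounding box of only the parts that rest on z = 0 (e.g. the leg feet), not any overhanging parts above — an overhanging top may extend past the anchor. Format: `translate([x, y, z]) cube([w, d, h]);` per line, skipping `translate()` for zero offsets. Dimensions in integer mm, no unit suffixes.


translate([100, 337, 0]) cube([1145, 871, 113]);


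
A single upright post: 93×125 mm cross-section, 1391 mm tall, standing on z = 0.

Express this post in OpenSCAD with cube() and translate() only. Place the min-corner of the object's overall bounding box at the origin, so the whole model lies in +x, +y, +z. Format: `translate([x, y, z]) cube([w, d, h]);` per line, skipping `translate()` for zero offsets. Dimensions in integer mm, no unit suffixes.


cube([93, 125, 1391]);


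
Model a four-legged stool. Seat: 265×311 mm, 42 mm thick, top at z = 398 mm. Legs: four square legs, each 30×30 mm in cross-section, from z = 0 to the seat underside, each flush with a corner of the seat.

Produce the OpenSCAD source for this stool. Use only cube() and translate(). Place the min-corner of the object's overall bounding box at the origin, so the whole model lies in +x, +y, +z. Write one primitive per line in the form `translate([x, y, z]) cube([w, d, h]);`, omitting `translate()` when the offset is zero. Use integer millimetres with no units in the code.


translate([0, 0, 356]) cube([265, 311, 42]);
cube([30, 30, 356]);
translate([235, 0, 0]) cube([30, 30, 356]);
translate([0, 281, 0]) cube([30, 30, 356]);
translate([235, 281, 0]) cube([30, 30, 356]);


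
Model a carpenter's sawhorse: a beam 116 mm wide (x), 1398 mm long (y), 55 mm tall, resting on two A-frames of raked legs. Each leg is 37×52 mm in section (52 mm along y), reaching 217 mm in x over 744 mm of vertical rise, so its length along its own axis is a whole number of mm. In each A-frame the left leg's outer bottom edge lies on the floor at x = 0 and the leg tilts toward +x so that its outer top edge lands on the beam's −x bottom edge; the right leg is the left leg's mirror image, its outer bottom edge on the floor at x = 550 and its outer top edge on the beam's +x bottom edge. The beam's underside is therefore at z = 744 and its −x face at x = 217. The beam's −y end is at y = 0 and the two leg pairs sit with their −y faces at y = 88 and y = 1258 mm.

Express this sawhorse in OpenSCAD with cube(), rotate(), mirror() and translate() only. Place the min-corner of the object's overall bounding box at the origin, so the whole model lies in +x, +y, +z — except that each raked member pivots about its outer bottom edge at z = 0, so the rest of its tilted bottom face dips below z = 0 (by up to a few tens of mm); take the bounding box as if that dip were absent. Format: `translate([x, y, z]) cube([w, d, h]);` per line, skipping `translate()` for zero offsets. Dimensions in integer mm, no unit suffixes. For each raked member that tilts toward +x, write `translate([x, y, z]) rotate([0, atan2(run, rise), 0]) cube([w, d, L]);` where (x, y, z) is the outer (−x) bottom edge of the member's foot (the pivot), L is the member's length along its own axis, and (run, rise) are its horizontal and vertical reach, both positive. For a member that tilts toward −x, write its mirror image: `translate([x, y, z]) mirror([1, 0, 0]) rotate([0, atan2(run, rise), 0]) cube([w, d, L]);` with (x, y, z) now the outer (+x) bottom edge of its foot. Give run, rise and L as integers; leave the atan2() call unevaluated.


translate([217, 0, 744]) cube([116, 1398, 55]);
translate([0, 88, 0]) rotate([0, atan2(217, 744), 0]) cube([37, 52, 775]);
translate([550, 88, 0]) mirror([1, 0, 0]) rotate([0, atan2(217, 744), 0]) cube([37, 52, 775]);
translate([0, 1258, 0]) rotate([0, atan2(217, 744), 0]) cube([37, 52, 775]);
translate([550, 1258, 0]) mirror([1, 0, 0]) rotate([0, atan2(217, 744), 0]) cube([37, 52, 775]);


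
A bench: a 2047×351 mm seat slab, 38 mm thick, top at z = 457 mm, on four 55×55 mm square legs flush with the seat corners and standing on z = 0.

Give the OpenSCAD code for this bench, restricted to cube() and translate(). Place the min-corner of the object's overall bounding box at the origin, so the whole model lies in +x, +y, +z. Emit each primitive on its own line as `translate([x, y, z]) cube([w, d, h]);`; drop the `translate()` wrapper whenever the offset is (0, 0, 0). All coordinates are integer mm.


translate([0, 0, 419]) cube([2047, 351, 38]);
cube([55, 55, 419]);
translate([0, 296, 0]) cube([55, 55, 419]);
translate([1992, 0, 0]) cube([55, 55, 419]);
translate([1992, 296, 0]) cube([55, 55, 419]);


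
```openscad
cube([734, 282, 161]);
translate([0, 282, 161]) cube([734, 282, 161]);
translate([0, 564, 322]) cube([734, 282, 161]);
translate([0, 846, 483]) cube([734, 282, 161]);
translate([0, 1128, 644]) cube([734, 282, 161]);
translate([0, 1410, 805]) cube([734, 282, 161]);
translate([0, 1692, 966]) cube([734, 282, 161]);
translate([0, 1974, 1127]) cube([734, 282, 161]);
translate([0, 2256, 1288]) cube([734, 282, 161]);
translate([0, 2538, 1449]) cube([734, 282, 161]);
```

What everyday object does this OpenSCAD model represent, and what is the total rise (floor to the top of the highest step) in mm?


A staircase. The total rise is 1610 mm.

10 identical blocks, each offset up and back from the previous — a staircase. Each step is 161 mm tall and there are 10 of them, so the total rise is 10 × 161 = 1610 mm.


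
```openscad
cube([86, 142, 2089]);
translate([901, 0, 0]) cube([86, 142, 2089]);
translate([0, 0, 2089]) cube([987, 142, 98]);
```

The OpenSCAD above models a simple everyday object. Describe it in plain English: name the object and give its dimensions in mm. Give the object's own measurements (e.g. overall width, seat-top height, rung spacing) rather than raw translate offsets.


A door frame. The clear opening is 815 mm wide and 2089 mm high. Two 86 mm wide jambs, 142 mm deep, stand either side of the opening from the floor to the top of the opening. A 98 mm thick head sits across the top of both jambs, spanning the full outside width of the frame.


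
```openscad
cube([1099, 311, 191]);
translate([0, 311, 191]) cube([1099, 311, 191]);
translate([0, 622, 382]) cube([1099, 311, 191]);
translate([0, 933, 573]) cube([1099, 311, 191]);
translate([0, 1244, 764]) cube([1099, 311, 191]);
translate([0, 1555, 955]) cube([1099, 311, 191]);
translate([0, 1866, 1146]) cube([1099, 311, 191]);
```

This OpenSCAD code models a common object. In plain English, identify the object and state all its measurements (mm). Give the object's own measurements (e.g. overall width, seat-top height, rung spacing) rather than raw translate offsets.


A straight staircase of 7 solid steps. Each step is 1099 mm wide (x), 311 mm deep (y, the going) and 191 mm tall (the rise). The first step rests on the floor; each subsequent step sits one going further in +y and one rise higher in +z, directly behind and above the previous step with no overlap.


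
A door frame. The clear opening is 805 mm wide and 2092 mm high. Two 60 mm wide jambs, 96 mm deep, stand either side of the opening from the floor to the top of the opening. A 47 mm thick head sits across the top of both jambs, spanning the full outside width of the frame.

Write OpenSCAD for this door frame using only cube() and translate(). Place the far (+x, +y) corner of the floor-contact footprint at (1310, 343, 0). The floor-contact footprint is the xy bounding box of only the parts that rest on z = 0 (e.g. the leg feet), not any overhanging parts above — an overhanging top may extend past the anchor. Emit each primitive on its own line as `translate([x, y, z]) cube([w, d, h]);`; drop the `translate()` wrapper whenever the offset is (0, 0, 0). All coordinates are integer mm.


translate([385, 247, 0]) cube([60, 96, 2092]);
translate([1250, 247, 0]) cube([60, 96, 2092]);
translate([385, 247, 2092]) cube([925, 96, 47]);


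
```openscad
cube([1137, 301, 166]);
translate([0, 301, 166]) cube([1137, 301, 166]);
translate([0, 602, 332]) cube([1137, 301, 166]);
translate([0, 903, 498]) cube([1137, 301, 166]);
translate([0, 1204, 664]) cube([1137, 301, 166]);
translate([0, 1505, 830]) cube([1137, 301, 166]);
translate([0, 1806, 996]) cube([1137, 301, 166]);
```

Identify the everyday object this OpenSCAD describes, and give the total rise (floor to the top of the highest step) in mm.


A staircase. The total rise is 1162 mm.

7 identical blocks, each offset up and back from the previous — a staircase. Each step is 166 mm tall and there are 7 of them, so the total rise is 7 × 166 = 1162 mm.


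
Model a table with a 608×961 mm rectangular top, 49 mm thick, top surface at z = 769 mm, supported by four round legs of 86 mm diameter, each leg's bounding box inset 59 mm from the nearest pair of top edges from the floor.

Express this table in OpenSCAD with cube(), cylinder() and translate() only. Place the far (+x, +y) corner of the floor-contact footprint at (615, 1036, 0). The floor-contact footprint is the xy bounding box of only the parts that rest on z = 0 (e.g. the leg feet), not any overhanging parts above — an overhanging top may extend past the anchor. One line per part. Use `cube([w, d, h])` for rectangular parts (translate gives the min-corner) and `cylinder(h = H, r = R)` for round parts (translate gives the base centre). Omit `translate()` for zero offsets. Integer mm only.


// leg_h = 769 - 49 = 720
translate([66, 134, 720]) cube([608, 961, 49]);
translate([168, 236, 0]) cylinder(h = 720, r = 43);
translate([572, 236, 0]) cylinder(h = 720, r = 43);
translate([168, 993, 0]) cylinder(h = 720, r = 43);
translate([572, 993, 0]) cylinder(h = 720, r = 43);


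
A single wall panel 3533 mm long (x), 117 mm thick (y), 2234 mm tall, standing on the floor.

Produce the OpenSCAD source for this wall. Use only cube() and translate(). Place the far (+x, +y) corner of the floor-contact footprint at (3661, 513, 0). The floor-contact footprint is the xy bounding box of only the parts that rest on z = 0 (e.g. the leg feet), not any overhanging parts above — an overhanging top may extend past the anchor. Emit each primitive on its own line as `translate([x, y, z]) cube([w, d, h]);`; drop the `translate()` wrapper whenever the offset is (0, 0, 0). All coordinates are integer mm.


translate([128, 396, 0]) cube([3533, 117, 2234]);


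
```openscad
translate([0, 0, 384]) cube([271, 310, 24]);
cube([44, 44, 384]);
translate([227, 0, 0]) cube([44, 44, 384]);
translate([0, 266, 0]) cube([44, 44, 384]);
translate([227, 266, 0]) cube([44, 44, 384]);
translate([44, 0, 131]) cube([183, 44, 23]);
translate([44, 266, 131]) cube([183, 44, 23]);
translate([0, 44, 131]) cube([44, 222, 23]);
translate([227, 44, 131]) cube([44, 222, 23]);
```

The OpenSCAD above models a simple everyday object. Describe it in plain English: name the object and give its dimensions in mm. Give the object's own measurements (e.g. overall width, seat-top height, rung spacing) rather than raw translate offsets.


A simple wooden stool: a rectangular seat 271 mm (x) by 310 mm (y), 24 mm thick, top face at z = 408 mm, on four square legs, each 44×44 mm in cross-section. The legs rest on z = 0, each flush with a corner of the seat. Four stretchers, 44 mm wide and 23 mm tall, connect adjacent legs with their undersides at z = 131 mm, each running between the inner faces of the legs it joins and aligned with the legs' outer faces on the other axis.


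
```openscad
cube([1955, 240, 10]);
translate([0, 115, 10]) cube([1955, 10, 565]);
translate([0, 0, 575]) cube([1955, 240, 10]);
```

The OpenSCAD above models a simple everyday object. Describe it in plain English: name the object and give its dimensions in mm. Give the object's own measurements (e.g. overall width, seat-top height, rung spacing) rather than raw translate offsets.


An I-beam lying along x, 1955 mm long. Overall section height 585 mm. Two flanges 240 mm wide (y) and 10 mm thick, one on the floor and one at the top; a web 10 mm thick runs between them, centred on the flange width.


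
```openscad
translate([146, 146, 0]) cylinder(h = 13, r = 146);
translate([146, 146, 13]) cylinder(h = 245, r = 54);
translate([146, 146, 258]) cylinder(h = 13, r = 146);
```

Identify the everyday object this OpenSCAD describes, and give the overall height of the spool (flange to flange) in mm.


A spool. The overall height is 271 mm.

Three coaxial cylinders, large–small–large — a spool. Two 13 mm flanges and a 245 mm core give 13 + 245 + 13 = 271 mm.


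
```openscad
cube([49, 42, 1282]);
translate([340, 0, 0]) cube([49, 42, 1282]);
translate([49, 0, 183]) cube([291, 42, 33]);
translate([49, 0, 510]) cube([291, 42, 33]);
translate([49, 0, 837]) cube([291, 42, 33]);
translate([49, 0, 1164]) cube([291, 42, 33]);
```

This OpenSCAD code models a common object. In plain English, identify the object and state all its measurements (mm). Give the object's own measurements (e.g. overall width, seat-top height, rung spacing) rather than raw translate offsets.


A straight ladder. Two 49×42 mm vertical rails, 1282 mm tall, stand 389 mm apart (outside-to-outside) with their front faces coplanar on the −y side. 4 rungs, each 42 mm deep and 33 mm tall, span between the inner faces of the rails, front faces flush with the rails. The lowest rung's underside is at z = 183 mm and rungs are spaced 327 mm apart (underside to underside).


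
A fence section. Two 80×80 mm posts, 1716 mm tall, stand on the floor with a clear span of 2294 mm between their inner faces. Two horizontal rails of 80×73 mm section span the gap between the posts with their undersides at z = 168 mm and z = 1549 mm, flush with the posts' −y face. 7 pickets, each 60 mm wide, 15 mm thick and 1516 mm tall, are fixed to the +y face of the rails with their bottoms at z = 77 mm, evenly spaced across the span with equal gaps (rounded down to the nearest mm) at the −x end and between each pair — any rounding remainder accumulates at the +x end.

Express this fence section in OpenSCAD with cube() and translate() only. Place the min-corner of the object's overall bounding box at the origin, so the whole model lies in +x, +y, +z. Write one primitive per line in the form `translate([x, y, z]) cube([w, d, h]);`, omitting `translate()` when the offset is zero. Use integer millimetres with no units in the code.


cube([80, 80, 1716]);
translate([2374, 0, 0]) cube([80, 80, 1716]);
translate([80, 0, 168]) cube([2294, 80, 73]);
translate([80, 0, 1549]) cube([2294, 80, 73]);
translate([314, 80, 77]) cube([60, 15, 1516]);
translate([608, 80, 77]) cube([60, 15, 1516]);
translate([902, 80, 77]) cube([60, 15, 1516]);
translate([1196, 80, 77]) cube([60, 15, 1516]);
translate([1490, 80, 77]) cube([60, 15, 1516]);
translate([1784, 80, 77]) cube([60, 15, 1516]);
translate([2078, 80, 77]) cube([60, 15, 1516]);


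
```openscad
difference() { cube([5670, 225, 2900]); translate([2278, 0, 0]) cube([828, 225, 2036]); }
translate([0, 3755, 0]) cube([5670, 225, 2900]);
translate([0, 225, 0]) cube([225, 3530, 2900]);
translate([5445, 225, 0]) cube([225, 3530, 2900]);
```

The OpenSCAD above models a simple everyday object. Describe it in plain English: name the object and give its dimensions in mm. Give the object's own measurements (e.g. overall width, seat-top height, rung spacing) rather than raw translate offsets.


A single room: four walls, each 2900 mm tall and 225 mm thick, enclosing an outside footprint 5670×3980 mm (x × y), no floor or roof. The front and back walls (−y and +y sides) run the full x-width; the side walls fit between their inner faces. A door opening 828 mm wide and 2036 mm tall is cut through the front wall from the floor up, its −x edge 2278 mm from the wall's −x end.


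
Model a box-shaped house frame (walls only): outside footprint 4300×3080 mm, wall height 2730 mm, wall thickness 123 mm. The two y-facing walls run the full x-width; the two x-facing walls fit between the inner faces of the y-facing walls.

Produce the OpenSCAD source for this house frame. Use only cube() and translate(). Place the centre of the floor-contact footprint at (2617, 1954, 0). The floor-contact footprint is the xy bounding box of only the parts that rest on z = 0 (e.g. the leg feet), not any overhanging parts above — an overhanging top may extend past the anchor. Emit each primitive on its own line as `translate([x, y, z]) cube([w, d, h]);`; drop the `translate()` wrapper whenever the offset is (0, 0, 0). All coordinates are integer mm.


translate([467, 414, 0]) cube([4300, 123, 2730]);
translate([467, 3371, 0]) cube([4300, 123, 2730]);
translate([467, 537, 0]) cube([123, 2834, 2730]);
translate([4644, 537, 0]) cube([123, 2834, 2730]);


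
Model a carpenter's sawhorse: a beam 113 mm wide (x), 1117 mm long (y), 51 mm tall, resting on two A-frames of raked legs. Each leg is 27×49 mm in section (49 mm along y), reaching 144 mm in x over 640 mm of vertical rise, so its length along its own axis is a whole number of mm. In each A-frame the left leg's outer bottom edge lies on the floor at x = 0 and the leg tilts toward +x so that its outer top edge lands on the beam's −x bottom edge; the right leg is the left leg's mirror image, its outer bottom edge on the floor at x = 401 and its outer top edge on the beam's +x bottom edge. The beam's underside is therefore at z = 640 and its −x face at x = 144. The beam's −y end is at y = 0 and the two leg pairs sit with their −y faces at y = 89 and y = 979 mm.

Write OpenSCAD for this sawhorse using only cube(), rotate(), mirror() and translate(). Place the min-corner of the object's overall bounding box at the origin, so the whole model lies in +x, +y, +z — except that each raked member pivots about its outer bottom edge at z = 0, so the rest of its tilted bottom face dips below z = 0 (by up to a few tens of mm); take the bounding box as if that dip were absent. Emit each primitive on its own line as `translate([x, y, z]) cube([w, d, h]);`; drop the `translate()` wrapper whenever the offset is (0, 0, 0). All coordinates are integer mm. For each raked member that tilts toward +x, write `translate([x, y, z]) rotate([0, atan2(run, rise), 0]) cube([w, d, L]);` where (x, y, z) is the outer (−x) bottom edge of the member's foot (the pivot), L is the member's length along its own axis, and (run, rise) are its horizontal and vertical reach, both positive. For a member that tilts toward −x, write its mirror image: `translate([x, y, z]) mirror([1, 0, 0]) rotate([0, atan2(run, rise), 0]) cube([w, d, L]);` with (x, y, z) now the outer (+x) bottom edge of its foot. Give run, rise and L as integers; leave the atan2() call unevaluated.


translate([144, 0, 640]) cube([113, 1117, 51]);
translate([0, 89, 0]) rotate([0, atan2(144, 640), 0]) cube([27, 49, 656]);
translate([401, 89, 0]) mirror([1, 0, 0]) rotate([0, atan2(144, 640), 0]) cube([27, 49, 656]);
translate([0, 979, 0]) rotate([0, atan2(144, 640), 0]) cube([27, 49, 656]);
translate([401, 979, 0]) mirror([1, 0, 0]) rotate([0, atan2(144, 640), 0]) cube([27, 49, 656]);


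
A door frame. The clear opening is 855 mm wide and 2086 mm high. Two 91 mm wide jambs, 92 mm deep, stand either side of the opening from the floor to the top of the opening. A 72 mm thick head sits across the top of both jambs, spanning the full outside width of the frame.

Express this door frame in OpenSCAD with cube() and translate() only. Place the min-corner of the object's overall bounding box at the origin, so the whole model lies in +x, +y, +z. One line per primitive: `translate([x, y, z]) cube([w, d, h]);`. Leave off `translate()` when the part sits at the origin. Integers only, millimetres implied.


cube([91, 92, 2086]);
translate([946, 0, 0]) cube([91, 92, 2086]);
translate([0, 0, 2086]) cube([1037, 92, 72]);


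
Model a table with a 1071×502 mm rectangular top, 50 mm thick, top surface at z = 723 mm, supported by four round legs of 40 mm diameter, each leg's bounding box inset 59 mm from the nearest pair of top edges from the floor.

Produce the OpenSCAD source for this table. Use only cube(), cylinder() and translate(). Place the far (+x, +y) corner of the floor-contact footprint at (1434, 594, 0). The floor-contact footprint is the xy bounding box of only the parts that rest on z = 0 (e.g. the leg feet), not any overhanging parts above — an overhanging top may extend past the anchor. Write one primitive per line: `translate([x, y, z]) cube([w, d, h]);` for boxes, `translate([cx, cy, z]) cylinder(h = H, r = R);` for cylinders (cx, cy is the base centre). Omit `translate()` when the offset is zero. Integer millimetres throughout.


// leg_h = 723 - 50 = 673
translate([422, 151, 673]) cube([1071, 502, 50]);
translate([501, 230, 0]) cylinder(h = 673, r = 20);
translate([1414, 230, 0]) cylinder(h = 673, r = 20);
translate([501, 574, 0]) cylinder(h = 673, r = 20);
translate([1414, 574, 0]) cylinder(h = 673, r = 20);


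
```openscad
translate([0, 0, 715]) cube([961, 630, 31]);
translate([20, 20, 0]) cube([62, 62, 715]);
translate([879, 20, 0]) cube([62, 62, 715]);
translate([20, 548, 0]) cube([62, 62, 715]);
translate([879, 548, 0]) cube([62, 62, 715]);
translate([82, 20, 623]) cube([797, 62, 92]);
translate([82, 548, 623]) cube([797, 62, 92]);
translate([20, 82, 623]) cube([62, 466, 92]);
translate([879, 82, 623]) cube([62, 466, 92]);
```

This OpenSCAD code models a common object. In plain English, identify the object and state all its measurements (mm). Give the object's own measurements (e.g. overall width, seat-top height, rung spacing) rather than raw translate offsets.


A rectangular dining table. The top is 961×630×31 mm with its upper surface at z = 746 mm. It stands on four 62×62 mm square legs, each inset 20 mm from the nearest pair of top edges, running from the floor to the underside of the top. Four apron rails, 62 mm thick and 92 mm tall, run between adjacent legs with their top edges flush with the underside of the top and their outer faces flush with the legs' outer faces.


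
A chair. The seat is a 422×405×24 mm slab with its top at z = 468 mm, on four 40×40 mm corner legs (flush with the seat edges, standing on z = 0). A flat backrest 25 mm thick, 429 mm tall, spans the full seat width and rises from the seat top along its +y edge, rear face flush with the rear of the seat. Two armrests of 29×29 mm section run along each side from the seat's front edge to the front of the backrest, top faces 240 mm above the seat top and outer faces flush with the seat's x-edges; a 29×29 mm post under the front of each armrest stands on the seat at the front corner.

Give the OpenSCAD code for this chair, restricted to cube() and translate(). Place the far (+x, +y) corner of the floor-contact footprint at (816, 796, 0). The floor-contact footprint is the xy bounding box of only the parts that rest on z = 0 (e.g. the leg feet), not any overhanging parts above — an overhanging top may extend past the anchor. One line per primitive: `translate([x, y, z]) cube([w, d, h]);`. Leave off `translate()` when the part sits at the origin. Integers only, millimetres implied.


translate([394, 391, 444]) cube([422, 405, 24]);
translate([394, 391, 0]) cube([40, 40, 444]);
translate([776, 391, 0]) cube([40, 40, 444]);
translate([394, 756, 0]) cube([40, 40, 444]);
translate([776, 756, 0]) cube([40, 40, 444]);
translate([394, 771, 468]) cube([422, 25, 429]);
translate([394, 391, 679]) cube([29, 380, 29]);
translate([787, 391, 679]) cube([29, 380, 29]);
translate([394, 391, 468]) cube([29, 29, 211]);
translate([787, 391, 468]) cube([29, 29, 211]);


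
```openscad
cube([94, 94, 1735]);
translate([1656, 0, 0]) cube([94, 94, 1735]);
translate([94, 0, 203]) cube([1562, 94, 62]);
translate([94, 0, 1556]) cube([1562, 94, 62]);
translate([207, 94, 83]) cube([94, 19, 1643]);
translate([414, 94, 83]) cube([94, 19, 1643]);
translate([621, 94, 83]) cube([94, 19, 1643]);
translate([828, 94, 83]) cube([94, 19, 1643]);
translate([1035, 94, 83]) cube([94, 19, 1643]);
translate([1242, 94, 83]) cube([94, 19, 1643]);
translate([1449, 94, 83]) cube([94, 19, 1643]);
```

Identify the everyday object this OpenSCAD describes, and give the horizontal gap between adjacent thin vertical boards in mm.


A fence section. The picket gap is 113 mm.

Two posts, two rails, 7 pickets — a fence section. Span 1562 mm holds 7 pickets of 94 mm with 8 equal gaps: ⌊(1562 − 7·94) / 8⌋ = 113 mm.


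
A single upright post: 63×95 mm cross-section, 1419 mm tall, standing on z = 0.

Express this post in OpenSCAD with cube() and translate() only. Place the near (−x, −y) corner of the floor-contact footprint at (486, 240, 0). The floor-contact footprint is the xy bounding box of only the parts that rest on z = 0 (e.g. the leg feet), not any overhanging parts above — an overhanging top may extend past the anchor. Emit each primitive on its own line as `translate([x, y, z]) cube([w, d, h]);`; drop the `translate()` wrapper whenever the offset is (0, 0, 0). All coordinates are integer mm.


translate([486, 240, 0]) cube([63, 95, 1419]);


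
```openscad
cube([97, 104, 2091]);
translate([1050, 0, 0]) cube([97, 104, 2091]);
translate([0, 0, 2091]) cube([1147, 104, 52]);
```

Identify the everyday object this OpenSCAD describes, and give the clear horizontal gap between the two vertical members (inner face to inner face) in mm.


A door frame. The clear opening width is 953 mm.

Two 2091 mm tall posts with a header on top — a door frame. The left jamb is 97 mm wide at x = 0; the right jamb starts at x = 1050. The clear opening is 1050 − 97 = 953 mm.


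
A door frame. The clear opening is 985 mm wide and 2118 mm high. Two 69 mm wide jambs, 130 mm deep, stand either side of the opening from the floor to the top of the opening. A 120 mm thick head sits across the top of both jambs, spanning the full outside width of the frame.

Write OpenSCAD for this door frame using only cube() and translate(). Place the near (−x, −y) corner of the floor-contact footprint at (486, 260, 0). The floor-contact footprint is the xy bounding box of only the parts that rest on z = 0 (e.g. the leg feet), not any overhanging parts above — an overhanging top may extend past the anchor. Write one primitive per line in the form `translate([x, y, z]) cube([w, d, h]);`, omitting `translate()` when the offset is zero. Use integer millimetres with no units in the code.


translate([486, 260, 0]) cube([69, 130, 2118]);
translate([1540, 260, 0]) cube([69, 130, 2118]);
translate([486, 260, 2118]) cube([1123, 130, 120]);


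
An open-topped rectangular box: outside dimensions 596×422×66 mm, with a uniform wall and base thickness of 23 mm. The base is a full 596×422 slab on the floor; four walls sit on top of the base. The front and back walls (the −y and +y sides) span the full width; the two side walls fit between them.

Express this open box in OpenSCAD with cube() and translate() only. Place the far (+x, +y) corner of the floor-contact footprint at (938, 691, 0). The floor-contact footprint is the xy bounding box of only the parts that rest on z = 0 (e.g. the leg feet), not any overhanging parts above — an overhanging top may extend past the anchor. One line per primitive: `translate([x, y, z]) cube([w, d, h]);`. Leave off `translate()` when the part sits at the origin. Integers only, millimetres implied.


translate([342, 269, 0]) cube([596, 422, 23]);
translate([342, 269, 23]) cube([596, 23, 43]);
translate([342, 668, 23]) cube([596, 23, 43]);
translate([342, 292, 23]) cube([23, 376, 43]);
translate([915, 292, 23]) cube([23, 376, 43]);


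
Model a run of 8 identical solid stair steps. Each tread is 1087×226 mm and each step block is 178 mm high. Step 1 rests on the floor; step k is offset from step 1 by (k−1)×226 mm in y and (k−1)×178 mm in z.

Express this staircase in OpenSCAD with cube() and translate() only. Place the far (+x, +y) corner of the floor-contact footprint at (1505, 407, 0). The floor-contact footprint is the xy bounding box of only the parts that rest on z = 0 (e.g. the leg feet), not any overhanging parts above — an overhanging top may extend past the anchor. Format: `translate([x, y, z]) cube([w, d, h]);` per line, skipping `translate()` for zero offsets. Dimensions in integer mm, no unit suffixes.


translate([418, 181, 0]) cube([1087, 226, 178]);
translate([418, 407, 178]) cube([1087, 226, 178]);
translate([418, 633, 356]) cube([1087, 226, 178]);
translate([418, 859, 534]) cube([1087, 226, 178]);
translate([418, 1085, 712]) cube([1087, 226, 178]);
translate([418, 1311, 890]) cube([1087, 226, 178]);
translate([418, 1537, 1068]) cube([1087, 226, 178]);
translate([418, 1763, 1246]) cube([1087, 226, 178]);


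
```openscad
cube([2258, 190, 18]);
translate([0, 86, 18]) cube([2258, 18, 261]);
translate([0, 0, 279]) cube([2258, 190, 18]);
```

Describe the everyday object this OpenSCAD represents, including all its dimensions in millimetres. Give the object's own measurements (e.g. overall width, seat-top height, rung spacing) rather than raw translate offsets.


An I-beam lying along x, 2258 mm long. Overall section height 297 mm. Two flanges 190 mm wide (y) and 18 mm thick, one on the floor and one at the top; a web 18 mm thick runs between them, centred on the flange width.


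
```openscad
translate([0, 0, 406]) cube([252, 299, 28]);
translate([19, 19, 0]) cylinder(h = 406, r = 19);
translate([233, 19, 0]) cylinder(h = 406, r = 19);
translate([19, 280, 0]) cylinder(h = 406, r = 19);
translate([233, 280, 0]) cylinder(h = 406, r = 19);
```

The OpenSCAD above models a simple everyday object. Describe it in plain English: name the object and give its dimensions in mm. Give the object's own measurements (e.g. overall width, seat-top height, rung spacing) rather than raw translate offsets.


A four-legged stool. The seat is a 252×299×28 mm slab whose top surface is at z = 434 mm; four round legs, each 38 mm in diameter, run from the floor (z = 0) to the underside of the seat, each leg's axis is inset half a diameter from the nearest pair of seat edges (so the leg's bounding box is flush with the corner).


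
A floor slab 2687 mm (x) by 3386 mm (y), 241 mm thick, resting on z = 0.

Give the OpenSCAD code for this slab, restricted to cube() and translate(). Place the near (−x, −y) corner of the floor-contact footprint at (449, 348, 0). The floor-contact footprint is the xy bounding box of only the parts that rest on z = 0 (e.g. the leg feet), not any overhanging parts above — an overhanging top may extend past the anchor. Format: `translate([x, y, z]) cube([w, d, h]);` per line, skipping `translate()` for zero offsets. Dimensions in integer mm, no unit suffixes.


translate([449, 348, 0]) cube([2687, 3386, 241]);
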